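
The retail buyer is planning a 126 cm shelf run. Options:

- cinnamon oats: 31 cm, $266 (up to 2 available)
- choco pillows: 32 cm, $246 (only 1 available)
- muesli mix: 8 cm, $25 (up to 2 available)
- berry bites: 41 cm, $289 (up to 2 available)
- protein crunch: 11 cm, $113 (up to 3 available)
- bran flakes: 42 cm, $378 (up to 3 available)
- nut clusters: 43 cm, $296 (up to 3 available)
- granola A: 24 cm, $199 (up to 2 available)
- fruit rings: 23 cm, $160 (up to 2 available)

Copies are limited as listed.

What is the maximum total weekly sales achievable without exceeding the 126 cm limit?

1136

The ratio heuristic lands on muesli mix + 3×protein crunch + 2×bran flakes (1120) but leaves 1 cm idle.
Dropping muesli mix and protein crunch and bran flakes frees 61 cm; slotting in 2×cinnamon oats (62 cm) lifts the total to 1136 at 126 cm.
Every other selection either busts 126 cm or exceeds an availability limit or fails to beat 1136.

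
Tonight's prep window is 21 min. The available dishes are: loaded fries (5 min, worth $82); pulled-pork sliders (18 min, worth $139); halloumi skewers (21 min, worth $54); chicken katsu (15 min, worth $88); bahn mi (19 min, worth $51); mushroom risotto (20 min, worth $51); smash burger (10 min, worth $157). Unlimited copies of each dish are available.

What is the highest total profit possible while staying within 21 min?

328

4×loaded fries uses 20 of the 21 min and totals 328.
No other feasible combination exceeds 328.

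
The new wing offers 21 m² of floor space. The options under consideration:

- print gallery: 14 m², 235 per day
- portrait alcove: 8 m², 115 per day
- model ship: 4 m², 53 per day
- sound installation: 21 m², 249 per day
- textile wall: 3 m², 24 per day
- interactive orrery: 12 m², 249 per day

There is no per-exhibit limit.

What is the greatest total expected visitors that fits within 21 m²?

Portrait alcove + interactive orrery uses 20 of the 21 m² and totals 364.
Nothing else within 21 m² beats 364.

364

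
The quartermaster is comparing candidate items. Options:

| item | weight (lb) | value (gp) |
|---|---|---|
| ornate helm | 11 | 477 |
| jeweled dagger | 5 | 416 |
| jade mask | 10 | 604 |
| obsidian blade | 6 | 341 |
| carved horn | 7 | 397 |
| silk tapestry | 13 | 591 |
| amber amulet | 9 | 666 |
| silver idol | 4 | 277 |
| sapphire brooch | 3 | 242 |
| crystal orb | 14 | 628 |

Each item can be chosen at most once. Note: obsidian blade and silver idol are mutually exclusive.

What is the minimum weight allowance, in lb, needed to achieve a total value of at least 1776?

26

Minimise lb subject to total value ≥ 1776.
Taking jade mask + amber amulet + silver idol + sapphire brooch gives 1789 (≥ 1776) for 26 lb.
Below 26 lb the best achievable stays under 1776.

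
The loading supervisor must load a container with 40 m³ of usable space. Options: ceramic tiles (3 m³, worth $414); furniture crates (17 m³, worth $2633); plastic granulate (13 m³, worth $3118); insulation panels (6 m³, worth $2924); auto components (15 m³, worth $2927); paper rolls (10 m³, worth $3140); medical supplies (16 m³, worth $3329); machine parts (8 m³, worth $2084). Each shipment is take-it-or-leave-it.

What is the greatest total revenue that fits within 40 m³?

11680

Ranking by ratio (revenue/m³): insulation panels 487.33, paper rolls 314.00, machine parts 260.50.
Taking ceramic tiles + plastic granulate + insulation panels + paper rolls + machine parts: 40 m³ used, 11680 in revenue.
The closest alternative, insulation panels + paper rolls + medical supplies + machine parts, reaches only 11477.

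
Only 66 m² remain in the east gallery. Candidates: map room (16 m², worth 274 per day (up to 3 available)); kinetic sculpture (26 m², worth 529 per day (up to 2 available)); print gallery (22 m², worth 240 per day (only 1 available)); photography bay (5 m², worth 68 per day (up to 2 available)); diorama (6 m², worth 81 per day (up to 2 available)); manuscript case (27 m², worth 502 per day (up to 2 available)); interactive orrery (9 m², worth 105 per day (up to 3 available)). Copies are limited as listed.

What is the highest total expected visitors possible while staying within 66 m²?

1231

By expected visitors per m²: kinetic sculpture 20.35, manuscript case 18.59, map room 17.12, photography bay 13.60 lead.
Filling by ratio: 2×kinetic sculpture + 2×photography bay for 1194, with 4 m² left unused.
Dropping photography bay frees 5 m²; slotting in interactive orrery (9 m²) lifts the total to 1231 at 66 m².
No other feasible combination exceeds 1231.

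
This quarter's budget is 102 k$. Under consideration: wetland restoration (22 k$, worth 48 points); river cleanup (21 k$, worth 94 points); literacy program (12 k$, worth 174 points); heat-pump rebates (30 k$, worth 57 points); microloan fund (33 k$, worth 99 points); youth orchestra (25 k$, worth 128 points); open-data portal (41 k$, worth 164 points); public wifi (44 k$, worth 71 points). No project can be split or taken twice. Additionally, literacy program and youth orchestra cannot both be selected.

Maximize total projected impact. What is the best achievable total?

Wetland restoration + river cleanup + literacy program + open-data portal uses 96 of the 102 k$ and totals 480.
An exhaustive check of the 256 subsets confirms 480.

480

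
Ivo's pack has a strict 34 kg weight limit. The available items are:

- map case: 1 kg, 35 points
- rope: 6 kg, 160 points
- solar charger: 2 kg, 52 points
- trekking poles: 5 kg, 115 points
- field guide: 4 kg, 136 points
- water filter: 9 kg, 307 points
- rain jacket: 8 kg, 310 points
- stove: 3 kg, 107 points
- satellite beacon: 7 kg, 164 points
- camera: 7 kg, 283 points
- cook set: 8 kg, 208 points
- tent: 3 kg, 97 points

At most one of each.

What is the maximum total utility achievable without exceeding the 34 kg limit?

1240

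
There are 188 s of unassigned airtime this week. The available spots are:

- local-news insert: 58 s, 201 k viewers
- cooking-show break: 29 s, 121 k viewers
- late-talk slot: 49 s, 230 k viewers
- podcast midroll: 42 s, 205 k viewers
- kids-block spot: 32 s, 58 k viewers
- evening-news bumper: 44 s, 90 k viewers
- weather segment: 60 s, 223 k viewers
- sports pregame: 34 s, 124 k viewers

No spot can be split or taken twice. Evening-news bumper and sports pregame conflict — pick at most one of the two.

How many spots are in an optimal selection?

Best achievable expected reach is 782.
For example late-talk slot + podcast midroll + weather segment + sports pregame achieves it, using 185 s.
Any selection reaching 782 contains exactly 4 spots.

4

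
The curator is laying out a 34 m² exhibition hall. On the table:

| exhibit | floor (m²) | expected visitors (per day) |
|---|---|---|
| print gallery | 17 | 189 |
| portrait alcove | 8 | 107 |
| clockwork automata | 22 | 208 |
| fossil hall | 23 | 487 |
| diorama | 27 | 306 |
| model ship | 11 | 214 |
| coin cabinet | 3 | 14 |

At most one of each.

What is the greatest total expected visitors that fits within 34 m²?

701

Fossil hall + model ship uses 34 of the 34 m² and totals 701.
An exhaustive check of the 128 subsets confirms 701.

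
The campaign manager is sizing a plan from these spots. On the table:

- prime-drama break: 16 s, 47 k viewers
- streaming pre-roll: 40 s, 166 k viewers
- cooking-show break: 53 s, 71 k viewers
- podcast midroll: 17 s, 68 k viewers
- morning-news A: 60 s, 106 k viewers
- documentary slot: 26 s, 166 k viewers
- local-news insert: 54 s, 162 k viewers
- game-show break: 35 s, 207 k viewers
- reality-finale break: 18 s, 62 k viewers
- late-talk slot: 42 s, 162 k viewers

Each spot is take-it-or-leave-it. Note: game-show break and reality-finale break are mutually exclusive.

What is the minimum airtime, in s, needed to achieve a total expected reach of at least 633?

134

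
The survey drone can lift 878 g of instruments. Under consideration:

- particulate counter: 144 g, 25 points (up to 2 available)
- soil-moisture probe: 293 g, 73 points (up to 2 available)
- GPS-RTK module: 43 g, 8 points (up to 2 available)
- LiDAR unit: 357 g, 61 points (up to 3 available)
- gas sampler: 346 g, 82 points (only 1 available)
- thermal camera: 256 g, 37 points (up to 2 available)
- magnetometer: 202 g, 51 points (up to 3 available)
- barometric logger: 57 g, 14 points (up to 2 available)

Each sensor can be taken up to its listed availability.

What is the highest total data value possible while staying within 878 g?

213

Ranking by ratio (data value/g): magnetometer 0.25, soil-moisture probe 0.25, barometric logger 0.25.
Greedy by ratio would take 2×GPS-RTK module + 3×magnetometer + 2×barometric logger: 806 g used, total 197.
The 518 g tied up in 2×magnetometer and 2×barometric logger is better spent on 2×soil-moisture probe — total rises to 213 (874 g).
Every other selection either busts 878 g or exceeds an availability limit or fails to beat 213.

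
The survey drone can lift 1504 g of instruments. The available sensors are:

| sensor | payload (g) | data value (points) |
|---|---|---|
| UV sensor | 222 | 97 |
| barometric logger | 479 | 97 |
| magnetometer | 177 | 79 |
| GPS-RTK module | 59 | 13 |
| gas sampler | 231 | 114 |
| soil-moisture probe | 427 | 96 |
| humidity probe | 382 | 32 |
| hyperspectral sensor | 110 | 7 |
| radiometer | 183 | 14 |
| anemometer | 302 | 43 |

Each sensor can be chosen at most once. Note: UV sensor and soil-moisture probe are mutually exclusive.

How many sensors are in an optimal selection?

6

Best achievable data value is 443.
For example UV sensor + barometric logger + magnetometer + GPS-RTK module + gas sampler + anemometer achieves it, using 1470 g.
All optima have 6 sensors.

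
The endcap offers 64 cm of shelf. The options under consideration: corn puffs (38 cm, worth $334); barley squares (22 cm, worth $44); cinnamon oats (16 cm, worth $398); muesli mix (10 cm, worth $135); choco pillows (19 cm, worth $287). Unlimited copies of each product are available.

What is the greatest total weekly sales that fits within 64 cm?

Best packing: 4×cinnamon oats — 64 cm, 1592 total.

1592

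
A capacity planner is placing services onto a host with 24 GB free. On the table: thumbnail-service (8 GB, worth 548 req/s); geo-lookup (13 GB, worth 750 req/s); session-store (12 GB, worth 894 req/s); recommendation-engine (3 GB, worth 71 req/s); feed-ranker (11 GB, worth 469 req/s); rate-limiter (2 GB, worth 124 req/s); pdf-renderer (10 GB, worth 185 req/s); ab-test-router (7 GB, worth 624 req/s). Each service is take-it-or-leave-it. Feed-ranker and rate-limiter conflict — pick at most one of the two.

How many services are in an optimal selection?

4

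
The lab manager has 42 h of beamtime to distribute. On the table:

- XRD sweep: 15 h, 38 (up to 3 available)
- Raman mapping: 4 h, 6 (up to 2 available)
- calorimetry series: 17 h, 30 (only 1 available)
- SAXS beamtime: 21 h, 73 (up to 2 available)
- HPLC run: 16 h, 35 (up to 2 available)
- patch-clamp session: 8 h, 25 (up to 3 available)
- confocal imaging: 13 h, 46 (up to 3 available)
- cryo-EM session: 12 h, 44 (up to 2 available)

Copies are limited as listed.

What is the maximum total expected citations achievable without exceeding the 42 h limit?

A density-first pass picks Raman mapping + confocal imaging + 2×cryo-EM session — 140 at 41 h.
Replace Raman mapping and confocal imaging and 2×cryo-EM session with 2×SAXS beamtime: the trade gains 6 net, giving 146 at 42 h.
That's the maximum — no swap from here does better than 146.

146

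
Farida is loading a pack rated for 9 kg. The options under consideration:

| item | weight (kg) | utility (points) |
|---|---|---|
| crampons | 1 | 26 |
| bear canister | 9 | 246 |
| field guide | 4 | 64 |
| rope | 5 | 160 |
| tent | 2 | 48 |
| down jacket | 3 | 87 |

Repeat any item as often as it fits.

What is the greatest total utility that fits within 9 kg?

273

By utility per kg: rope 32.00, down jacket 29.00, bear canister 27.33 lead.
The ratio ordering already packs tightly: crampons + rope + down jacket, 9 kg, 273.
No other feasible combination exceeds 273.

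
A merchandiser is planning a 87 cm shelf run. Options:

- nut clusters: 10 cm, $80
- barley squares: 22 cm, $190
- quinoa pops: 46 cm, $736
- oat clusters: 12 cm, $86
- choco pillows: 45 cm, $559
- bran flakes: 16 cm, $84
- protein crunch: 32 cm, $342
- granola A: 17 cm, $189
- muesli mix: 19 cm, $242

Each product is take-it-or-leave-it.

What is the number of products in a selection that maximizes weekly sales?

Best achievable weekly sales is 1168.
For example barley squares + quinoa pops + muesli mix achieves it, using 87 cm.
Any selection reaching 1168 contains exactly 3 products.

3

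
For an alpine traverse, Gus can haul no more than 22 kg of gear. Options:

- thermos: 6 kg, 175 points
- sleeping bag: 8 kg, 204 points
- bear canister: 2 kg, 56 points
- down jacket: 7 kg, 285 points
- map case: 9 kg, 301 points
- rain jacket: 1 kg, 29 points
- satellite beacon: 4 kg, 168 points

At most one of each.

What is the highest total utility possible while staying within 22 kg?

Density check — satellite beacon 42.00, down jacket 40.71, map case 33.44 are the best per kg.
The ratio heuristic lands on down jacket + map case + rain jacket + satellite beacon (783) but leaves 1 kg idle.
Dropping rain jacket frees 1 kg; slotting in bear canister (2 kg) lifts the total to 810 at 22 kg.
Runner-up down jacket + map case + rain jacket + satellite beacon tops out at 783.

810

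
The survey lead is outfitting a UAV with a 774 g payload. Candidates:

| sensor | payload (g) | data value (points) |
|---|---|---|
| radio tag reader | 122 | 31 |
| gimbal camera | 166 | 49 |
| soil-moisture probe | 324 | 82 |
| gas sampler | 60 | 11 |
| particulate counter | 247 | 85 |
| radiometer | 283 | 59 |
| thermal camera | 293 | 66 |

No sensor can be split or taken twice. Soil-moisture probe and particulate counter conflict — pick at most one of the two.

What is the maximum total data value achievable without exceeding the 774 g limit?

A density-first pass picks radio tag reader + gimbal camera + gas sampler + particulate counter — 176 at 595 g.
Dropping radio tag reader frees 122 g; slotting in thermal camera (293 g) lifts the total to 211 at 766 g.

211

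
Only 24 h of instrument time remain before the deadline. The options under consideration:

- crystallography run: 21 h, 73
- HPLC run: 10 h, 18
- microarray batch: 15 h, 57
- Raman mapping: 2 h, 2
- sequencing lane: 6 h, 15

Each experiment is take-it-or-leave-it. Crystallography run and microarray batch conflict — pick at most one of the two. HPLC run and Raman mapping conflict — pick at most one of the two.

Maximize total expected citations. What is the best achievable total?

Density check — microarray batch 3.80, crystallography run 3.48, sequencing lane 2.50 are the best per h.
Taking the top-ratio experiments first gives microarray batch + Raman mapping + sequencing lane for 74 (23 h).
Dropping microarray batch and sequencing lane frees 21 h; slotting in crystallography run (21 h) lifts the total to 75 at 23 h.

75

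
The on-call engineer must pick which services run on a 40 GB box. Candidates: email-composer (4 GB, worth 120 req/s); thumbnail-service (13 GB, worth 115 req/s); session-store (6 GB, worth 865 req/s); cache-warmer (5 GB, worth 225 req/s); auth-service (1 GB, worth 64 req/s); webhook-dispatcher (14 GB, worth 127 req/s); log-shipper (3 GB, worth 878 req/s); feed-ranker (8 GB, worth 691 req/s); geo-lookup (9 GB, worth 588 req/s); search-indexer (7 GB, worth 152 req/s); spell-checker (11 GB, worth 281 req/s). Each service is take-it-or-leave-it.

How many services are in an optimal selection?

7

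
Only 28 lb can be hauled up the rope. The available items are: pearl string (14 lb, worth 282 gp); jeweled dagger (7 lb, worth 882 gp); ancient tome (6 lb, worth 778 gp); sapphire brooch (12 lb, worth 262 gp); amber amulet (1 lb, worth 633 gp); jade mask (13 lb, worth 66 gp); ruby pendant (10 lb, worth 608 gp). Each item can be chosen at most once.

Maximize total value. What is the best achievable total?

Ranking by ratio (value/lb): amber amulet 633.00, ancient tome 129.67, jeweled dagger 126.00, ruby pendant 60.80.
Jeweled dagger + ancient tome + amber amulet + ruby pendant uses 24 of the 28 lb and totals 2901.

2901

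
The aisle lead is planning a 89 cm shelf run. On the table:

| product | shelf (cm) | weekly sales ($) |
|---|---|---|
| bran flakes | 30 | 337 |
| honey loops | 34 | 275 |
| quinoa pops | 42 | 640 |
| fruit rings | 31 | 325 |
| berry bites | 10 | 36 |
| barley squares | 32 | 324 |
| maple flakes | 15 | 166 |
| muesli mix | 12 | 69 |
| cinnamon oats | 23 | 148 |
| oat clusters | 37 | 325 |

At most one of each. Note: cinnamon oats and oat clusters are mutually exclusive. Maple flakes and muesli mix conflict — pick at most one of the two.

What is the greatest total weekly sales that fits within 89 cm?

Bran flakes + quinoa pops + maple flakes uses 87 of the 89 cm and totals 1143.
An exhaustive check of the 1024 subsets confirms 1143.

1143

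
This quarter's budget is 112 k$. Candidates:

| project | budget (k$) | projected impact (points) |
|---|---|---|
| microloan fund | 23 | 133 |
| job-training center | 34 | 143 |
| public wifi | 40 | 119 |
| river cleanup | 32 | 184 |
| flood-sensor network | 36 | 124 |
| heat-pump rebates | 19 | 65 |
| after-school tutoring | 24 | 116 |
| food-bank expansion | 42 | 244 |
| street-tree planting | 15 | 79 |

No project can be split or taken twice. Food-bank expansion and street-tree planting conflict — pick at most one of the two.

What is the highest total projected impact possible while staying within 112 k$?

Taking job-training center + river cleanup + food-bank expansion: 108 k$ used, 571 in projected impact.

571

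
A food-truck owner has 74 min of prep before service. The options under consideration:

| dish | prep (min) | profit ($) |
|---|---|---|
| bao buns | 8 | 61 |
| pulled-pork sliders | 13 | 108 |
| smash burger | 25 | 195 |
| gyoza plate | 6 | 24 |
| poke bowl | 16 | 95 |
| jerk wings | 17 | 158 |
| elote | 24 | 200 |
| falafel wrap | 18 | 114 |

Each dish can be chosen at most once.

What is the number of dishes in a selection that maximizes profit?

Optimal total is 614.
For example bao buns + smash burger + jerk wings + elote achieves it, using 74 min.
Any selection reaching 614 contains exactly 4 dishes.

4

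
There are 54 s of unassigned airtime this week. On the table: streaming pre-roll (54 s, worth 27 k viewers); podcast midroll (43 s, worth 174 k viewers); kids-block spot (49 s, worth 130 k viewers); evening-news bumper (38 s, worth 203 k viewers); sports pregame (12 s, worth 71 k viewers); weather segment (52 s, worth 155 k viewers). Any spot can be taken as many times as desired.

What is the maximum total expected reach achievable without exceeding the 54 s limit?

284

Taking 4×sports pregame: 48 s used, 284 in expected reach.
Nothing else within 54 s beats 284.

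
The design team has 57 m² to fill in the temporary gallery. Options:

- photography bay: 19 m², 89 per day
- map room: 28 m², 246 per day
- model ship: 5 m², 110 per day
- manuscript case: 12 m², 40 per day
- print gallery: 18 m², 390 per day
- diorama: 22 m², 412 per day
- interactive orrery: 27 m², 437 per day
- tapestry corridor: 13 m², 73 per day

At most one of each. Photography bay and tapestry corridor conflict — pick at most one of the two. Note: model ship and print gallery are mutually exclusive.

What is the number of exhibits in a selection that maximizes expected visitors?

3

Optimal total is 959.
For example model ship + diorama + interactive orrery achieves it, using 54 m².
All optima have 3 exhibits.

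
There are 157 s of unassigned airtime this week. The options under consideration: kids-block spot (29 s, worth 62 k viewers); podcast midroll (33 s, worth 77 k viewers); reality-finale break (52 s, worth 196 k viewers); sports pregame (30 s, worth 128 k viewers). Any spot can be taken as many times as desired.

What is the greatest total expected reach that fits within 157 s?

640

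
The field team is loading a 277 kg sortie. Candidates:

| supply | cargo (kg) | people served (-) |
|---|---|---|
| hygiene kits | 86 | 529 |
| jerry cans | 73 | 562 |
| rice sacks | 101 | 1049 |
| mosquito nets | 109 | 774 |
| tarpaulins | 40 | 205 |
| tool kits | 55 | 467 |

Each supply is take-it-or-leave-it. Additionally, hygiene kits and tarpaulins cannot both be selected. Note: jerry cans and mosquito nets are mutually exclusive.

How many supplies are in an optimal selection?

3

Best achievable people served is 2290.
For example rice sacks + mosquito nets + tool kits achieves it, using 265 kg.
All optima have 3 supplies.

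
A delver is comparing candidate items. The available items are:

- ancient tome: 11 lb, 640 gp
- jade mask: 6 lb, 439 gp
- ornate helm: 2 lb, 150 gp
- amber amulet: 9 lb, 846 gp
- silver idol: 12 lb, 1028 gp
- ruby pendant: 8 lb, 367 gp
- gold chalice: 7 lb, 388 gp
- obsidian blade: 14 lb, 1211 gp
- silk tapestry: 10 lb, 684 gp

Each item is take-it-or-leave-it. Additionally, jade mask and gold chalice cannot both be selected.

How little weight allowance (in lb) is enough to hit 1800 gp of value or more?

Look for the lowest-weight combination reaching 1800.
Taking amber amulet + silver idol gives 1874 (≥ 1800) for 21 lb.
No combination under 21 lb hits 1800.

21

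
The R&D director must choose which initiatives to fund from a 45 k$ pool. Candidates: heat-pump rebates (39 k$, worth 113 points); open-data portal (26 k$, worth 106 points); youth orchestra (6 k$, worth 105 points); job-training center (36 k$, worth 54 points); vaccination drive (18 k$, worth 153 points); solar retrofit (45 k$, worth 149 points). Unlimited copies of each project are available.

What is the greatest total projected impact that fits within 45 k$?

735

Taking 7×youth orchestra: 42 k$ used, 735 in projected impact.
The spare 3 k$ is too small for any remaining project, and no exchange beats 735.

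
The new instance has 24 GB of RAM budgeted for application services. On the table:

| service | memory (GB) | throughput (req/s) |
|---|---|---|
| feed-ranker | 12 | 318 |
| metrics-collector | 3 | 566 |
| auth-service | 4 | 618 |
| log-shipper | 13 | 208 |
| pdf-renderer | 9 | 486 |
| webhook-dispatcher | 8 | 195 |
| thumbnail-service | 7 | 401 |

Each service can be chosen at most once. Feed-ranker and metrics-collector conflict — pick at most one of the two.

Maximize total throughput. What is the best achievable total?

By throughput per GB: metrics-collector 188.67, auth-service 154.50, thumbnail-service 57.29, pdf-renderer 54.00 lead.
Metrics-collector + auth-service + pdf-renderer + thumbnail-service uses 23 of the 24 GB and totals 2071.
The closest alternative, metrics-collector + auth-service + pdf-renderer + webhook-dispatcher, reaches only 1865.

2071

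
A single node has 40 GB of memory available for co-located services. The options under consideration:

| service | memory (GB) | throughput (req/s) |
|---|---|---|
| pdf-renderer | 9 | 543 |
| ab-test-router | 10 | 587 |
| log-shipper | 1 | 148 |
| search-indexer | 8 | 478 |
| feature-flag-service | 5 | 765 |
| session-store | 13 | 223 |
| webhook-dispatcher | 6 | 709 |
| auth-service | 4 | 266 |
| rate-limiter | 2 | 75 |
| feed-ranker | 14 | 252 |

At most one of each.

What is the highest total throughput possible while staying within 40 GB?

3230

A density-first pass picks pdf-renderer + log-shipper + search-indexer + feature-flag-service + webhook-dispatcher + auth-service + rate-limiter — 2984 at 35 GB.
The 6 GB tied up in auth-service and rate-limiter is better spent on ab-test-router — total rises to 3230 (39 GB).
The closest alternative, pdf-renderer + ab-test-router + search-indexer + feature-flag-service + webhook-dispatcher + rate-limiter, reaches only 3157.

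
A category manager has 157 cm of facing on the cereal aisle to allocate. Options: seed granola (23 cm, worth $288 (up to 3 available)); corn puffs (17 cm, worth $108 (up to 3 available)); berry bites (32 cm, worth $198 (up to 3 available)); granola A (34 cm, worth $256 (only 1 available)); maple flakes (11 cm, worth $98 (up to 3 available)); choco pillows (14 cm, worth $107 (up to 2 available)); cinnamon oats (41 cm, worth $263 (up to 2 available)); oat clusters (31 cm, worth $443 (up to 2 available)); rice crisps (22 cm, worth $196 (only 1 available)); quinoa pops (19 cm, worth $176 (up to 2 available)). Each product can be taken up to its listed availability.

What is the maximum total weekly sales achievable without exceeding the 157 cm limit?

1955

The ratio heuristic lands on 3×seed granola + 2×oat clusters + quinoa pops (1926) but leaves 7 cm idle.
Dropping quinoa pops frees 19 cm; slotting in maple flakes + choco pillows (25 cm) lifts the total to 1955 at 156 cm.
Every other selection either busts 157 cm or exceeds an availability limit or fails to beat 1955.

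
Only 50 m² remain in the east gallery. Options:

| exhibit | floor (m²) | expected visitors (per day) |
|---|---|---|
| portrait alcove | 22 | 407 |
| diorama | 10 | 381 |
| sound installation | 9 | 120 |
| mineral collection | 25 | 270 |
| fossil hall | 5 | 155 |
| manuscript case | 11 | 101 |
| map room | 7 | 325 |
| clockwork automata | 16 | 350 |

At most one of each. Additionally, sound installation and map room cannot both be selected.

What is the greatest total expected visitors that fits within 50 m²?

1312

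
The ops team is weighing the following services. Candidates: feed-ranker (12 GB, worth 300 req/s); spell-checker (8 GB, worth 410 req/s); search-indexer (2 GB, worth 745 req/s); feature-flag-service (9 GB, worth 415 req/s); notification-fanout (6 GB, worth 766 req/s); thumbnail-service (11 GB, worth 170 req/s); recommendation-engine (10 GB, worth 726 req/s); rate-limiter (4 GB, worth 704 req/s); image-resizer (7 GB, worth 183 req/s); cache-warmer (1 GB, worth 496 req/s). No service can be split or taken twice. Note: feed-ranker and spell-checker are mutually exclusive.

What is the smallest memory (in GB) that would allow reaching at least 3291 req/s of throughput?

23

Look for the lowest-memory combination reaching 3291.
Taking search-indexer + notification-fanout + recommendation-engine + rate-limiter + cache-warmer gives 3437 (≥ 3291) for 23 GB.
Below 23 GB the best achievable stays under 3291.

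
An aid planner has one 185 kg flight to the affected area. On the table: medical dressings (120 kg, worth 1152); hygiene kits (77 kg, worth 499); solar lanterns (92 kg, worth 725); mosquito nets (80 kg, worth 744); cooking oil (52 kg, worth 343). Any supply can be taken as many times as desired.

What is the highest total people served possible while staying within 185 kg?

1495

Ranking by ratio (people served/kg): medical dressings 9.60, mosquito nets 9.30, solar lanterns 7.88.
Medical dressings + cooking oil uses 172 of the 185 kg and totals 1495.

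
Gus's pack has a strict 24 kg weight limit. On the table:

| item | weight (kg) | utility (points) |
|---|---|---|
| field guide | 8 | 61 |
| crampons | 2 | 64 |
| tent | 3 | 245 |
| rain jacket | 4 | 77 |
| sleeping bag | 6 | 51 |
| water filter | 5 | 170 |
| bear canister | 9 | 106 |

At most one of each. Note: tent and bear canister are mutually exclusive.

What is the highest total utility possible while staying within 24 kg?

617

By utility per kg: tent 81.67, water filter 34.00, crampons 32.00 lead.
Taking field guide + crampons + tent + rain jacket + water filter: 22 kg used, 617 in utility.
The closest alternative, crampons + tent + rain jacket + sleeping bag + water filter, reaches only 607.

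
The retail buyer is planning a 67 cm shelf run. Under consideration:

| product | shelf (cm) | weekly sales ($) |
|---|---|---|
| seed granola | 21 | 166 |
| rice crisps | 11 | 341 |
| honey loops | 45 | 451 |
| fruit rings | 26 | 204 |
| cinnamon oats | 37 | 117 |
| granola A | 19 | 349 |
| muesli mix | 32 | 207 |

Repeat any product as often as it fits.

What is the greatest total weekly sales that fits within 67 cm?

2046

Best packing: 6×rice crisps — 66 cm, 2046 total.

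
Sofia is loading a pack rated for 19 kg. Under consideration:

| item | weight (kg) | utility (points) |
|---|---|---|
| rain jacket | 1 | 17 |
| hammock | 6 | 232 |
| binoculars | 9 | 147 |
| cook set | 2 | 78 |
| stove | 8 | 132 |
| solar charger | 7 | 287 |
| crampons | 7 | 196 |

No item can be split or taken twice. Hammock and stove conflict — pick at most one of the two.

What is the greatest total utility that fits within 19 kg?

Best packing: rain jacket + hammock + cook set + solar charger — 16 kg, 614 total.
The closest alternative, hammock + cook set + solar charger, reaches only 597.

614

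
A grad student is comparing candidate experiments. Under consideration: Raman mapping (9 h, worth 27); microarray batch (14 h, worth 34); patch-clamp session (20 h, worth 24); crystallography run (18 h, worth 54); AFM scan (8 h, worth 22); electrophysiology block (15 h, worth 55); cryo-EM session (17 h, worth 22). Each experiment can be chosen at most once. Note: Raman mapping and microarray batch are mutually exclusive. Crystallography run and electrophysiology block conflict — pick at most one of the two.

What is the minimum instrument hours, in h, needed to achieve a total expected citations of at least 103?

32

Minimise h subject to total expected citations ≥ 103.
Raman mapping + AFM scan + electrophysiology block: 104 expected citations at 32 h.
No combination under 32 h hits 103.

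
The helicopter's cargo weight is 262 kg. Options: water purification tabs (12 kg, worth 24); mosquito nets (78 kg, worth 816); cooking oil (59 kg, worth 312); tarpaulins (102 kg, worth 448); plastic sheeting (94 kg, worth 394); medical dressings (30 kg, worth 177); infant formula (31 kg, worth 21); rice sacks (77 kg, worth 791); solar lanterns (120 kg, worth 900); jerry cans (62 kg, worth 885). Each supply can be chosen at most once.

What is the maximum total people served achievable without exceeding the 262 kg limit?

Water purification tabs + mosquito nets + medical dressings + rice sacks + jerry cans uses 259 of the 262 kg and totals 2693.
No other feasible combination exceeds 2693.

2693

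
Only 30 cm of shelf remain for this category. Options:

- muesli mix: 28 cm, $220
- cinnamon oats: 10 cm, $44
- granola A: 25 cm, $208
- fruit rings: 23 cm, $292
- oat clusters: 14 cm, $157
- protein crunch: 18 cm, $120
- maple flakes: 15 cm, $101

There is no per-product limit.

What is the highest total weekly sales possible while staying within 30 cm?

Greedy by ratio would take fruit rings: 23 cm used, total 292.
Replace fruit rings with 2×oat clusters: the trade gains 22 net, giving 314 at 28 cm.

314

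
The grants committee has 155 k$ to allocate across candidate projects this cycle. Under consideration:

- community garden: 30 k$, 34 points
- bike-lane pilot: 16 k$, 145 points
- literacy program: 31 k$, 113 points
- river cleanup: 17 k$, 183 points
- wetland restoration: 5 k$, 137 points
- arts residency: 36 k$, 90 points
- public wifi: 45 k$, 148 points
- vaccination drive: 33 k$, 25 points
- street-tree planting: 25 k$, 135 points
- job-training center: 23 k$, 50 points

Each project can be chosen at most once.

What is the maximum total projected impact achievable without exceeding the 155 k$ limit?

861

Best packing: bike-lane pilot + literacy program + river cleanup + wetland restoration + public wifi + street-tree planting — 139 k$, 861 total.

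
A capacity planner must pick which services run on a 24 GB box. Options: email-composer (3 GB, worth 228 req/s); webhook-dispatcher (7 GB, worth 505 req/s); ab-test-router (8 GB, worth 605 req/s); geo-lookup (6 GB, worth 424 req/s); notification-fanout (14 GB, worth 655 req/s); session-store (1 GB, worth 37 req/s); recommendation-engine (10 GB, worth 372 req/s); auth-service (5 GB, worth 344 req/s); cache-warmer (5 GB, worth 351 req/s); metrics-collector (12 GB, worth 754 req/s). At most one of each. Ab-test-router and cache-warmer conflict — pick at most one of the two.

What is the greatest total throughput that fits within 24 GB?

Taking email-composer + webhook-dispatcher + ab-test-router + geo-lookup: 24 GB used, 1762 in throughput.

1762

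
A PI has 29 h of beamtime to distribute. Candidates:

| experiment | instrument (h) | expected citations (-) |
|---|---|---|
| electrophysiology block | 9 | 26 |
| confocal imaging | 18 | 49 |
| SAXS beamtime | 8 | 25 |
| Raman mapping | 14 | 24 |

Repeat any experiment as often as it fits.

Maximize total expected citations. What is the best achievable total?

The ratio heuristic lands on 3×SAXS beamtime (75) but leaves 5 h idle.
Dropping 3×SAXS beamtime frees 24 h; slotting in 3×electrophysiology block (27 h) lifts the total to 78 at 27 h.

78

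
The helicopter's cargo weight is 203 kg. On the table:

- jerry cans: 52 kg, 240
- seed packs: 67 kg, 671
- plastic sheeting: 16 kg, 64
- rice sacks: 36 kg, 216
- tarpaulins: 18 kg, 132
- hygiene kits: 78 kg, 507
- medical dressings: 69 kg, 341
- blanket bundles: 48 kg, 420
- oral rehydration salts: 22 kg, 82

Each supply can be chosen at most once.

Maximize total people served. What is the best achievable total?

1598

By people served per kg: seed packs 10.01, blanket bundles 8.75, tarpaulins 7.33, hygiene kits 6.50 lead.
The ratio heuristic lands on seed packs + plastic sheeting + rice sacks + tarpaulins + blanket bundles (1503) but leaves 18 kg idle.
Dropping plastic sheeting and rice sacks and tarpaulins frees 70 kg; slotting in hygiene kits (78 kg) lifts the total to 1598 at 193 kg.
The spare 10 kg is too small for any remaining supply, and no exchange beats 1598.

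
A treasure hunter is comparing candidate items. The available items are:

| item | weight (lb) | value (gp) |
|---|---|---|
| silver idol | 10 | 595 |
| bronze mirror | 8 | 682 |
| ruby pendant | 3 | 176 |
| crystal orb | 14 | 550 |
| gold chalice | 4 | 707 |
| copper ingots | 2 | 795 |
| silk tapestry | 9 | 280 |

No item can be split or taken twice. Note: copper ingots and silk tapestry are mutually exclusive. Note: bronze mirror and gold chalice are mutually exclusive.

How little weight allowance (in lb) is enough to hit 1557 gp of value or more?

9

Minimise lb subject to total value ≥ 1557.
ruby pendant + gold chalice + copper ingots reaches 1678 using 9 lb.
No combination under 9 lb hits 1557.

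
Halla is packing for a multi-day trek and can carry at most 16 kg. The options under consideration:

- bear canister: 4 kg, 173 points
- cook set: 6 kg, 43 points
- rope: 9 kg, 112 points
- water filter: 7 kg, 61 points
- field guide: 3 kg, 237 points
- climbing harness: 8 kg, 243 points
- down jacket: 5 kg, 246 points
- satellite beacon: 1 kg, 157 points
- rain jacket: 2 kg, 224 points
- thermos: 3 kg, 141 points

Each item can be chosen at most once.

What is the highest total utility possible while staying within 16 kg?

1037

The ratio heuristic lands on field guide + down jacket + satellite beacon + rain jacket + thermos (1005) but leaves 2 kg idle.
Replace thermos with bear canister: the trade gains 32 net, giving 1037 at 15 kg.
Every other selection either busts 16 kg or fails to beat 1037.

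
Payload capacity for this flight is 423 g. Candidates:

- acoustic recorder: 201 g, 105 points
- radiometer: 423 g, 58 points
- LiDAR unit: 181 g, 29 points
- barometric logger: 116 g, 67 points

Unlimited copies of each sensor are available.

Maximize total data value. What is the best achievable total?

210

Density check — barometric logger 0.58, acoustic recorder 0.52, LiDAR unit 0.16 are the best per g.
Filling by ratio: 3×barometric logger for 201, with 75 g left unused.
The 348 g tied up in 3×barometric logger is better spent on 2×acoustic recorder — total rises to 210 (402 g).
Every other selection either busts 423 g or fails to beat 210.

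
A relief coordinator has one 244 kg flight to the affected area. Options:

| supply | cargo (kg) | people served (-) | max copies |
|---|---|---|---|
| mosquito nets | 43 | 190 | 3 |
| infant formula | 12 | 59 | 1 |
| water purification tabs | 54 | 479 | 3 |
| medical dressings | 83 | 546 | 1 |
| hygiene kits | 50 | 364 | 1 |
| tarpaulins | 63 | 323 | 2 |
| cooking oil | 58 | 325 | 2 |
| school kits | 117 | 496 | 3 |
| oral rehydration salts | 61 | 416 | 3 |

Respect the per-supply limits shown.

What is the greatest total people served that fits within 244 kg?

By people served per kg: water purification tabs 8.87, hygiene kits 7.28, oral rehydration salts 6.82, medical dressings 6.58 lead.
Greedy by ratio would take infant formula + 3×water purification tabs + hygiene kits: 224 kg used, total 1860.
Replace hygiene kits with oral rehydration salts: the trade gains 52 net, giving 1912 at 235 kg.

1912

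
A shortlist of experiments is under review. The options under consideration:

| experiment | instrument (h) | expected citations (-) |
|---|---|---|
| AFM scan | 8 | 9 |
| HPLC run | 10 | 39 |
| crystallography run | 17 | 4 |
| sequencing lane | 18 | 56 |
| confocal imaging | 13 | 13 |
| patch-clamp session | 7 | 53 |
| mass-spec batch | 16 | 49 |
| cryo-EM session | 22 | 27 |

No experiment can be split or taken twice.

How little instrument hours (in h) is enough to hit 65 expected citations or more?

Need the lightest bundle worth ≥ 65.
Taking HPLC run + patch-clamp session gives 92 (≥ 65) for 17 h.
No combination under 17 h hits 65.

17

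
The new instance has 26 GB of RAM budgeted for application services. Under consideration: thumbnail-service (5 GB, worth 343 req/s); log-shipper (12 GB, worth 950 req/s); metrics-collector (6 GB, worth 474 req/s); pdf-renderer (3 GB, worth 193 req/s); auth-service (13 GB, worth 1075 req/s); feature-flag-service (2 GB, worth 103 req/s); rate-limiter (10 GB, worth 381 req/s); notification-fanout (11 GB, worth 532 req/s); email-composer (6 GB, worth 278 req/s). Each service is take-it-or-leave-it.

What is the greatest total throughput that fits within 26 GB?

2025

Density check — auth-service 82.69, log-shipper 79.17, metrics-collector 79.00, thumbnail-service 68.60 are the best per GB.
Log-shipper + auth-service uses 25 of the 26 GB and totals 2025.
Next best is thumbnail-service + metrics-collector + auth-service + feature-flag-service at 1995 (26 GB) — short by 30.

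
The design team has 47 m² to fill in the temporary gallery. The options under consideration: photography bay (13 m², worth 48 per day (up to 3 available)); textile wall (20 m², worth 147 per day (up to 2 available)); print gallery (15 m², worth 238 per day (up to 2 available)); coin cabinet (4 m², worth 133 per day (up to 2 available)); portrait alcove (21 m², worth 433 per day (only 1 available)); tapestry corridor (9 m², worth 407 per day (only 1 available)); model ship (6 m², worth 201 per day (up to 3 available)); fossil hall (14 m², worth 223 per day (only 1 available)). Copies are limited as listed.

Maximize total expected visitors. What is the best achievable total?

1381

Taking the top-ratio exhibits first gives 2×coin cabinet + tapestry corridor + 3×model ship for 1276 (35 m²).
Dropping coin cabinet frees 4 m²; slotting in print gallery (15 m²) lifts the total to 1381 at 46 m².
The spare 1 m² is too small for any remaining exhibit, and no exchange beats 1381.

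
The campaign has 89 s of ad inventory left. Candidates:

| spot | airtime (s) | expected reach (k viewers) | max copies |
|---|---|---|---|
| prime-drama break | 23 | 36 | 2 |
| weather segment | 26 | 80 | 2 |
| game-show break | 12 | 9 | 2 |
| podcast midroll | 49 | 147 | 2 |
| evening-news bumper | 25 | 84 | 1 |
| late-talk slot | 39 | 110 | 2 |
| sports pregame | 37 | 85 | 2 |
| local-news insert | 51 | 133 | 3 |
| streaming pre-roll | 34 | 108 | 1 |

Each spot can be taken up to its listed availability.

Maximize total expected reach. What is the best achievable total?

By expected reach per s: evening-news bumper 3.36, streaming pre-roll 3.18, weather segment 3.08, podcast midroll 3.00 lead.
Weather segment + evening-news bumper + streaming pre-roll uses 85 of the 89 s and totals 272.
The spare 4 s is too small for any remaining spot, and no exchange beats 272.

272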